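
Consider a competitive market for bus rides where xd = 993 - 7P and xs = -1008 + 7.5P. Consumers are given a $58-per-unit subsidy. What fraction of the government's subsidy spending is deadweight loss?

DWL / government spending = 35/79

Pre-subsidy: 993 - 7P = -1008 + 7.5P gives P* = 138, x* = 27.
With the rebate, buyers effectively pay Pb = Ps − 58, where Ps is the price sellers receive.
Demand in terms of Ps becomes xd = 993 − 7(Ps − 58) = 1399 - 7Ps. Setting this equal to supply: 1399 - 7Ps = -1008 + 7.5Ps, so Ps = 166.
Buyers pay Pb = 166 − 58 = 108; x' = -1008 + 7.5·166 = 237.
ΔCS = ½(27 + 237)(138 − 108) = 3960; ΔPS = ½(27 + 237)(166 − 138) = 3696.
Government spending = 58 × 237 = 13746.
DWL = ½ × 58 × (237 − 27) = 6090; fraction = 6090 / 13746 = 35/79.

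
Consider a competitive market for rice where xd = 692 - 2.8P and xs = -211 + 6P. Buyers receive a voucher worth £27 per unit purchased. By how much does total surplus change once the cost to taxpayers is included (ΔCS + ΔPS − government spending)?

Pre-subsidy: 692 - 2.8P = -211 + 6P gives P* = 4515/44, x* = 8903/22.
With the rebate, buyers effectively pay Pb = Ps − 27, where Ps is the price sellers receive.
Demand in terms of Ps becomes xd = 692 − 2.8(Ps − 27) = 767.6 - 2.8Ps. Setting this equal to supply: 767.6 - 2.8Ps = -211 + 6Ps, so Ps = 4893/44.
Buyers pay Pb = 4893/44 − 27 = 3705/44; x' = -211 + 6·(4893/44) = 10037/22.
ΔCS = ½(8903/22 + 10037/22)(4515/44 − 3705/44) = 1917675/242; ΔPS = ½(8903/22 + 10037/22)(4893/44 − 4515/44) = 894915/242.
Government spending = 27 × 10037/22 = 270999/22.
Net change = 1917675/242 + 894915/242 − 270999/22 = -15309/22. The loss equals the DWL triangle ½·27·567/11.

Net change in total surplus = -15309/22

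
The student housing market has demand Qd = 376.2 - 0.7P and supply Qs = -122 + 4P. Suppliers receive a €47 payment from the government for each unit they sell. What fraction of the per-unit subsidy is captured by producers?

Pre-subsidy: 376.2 - 0.7P = -122 + 4P gives P* = 106, Q* = 302.
With the subsidy, sellers receive Ps = Pb + 47 for each unit, where Pb is the price buyers pay.
Supply in terms of Pb becomes Qs = -122 + 4(Pb + 47) = 66 + 4Pb. Setting this equal to demand: 376.2 - 0.7Pb = 66 + 4Pb, so Pb = 66.
Sellers receive Ps = 66 + 47 = 113; Q' = 376.2 − 0.7·66 = 330.
Buyers' price falls by P* − Pb = 106 − 66 = 40; sellers' price rises by Ps − P* = 113 − 106 = 7.
So producers capture 7/47 = 7/47 of each unit of subsidy.

Producer share = 7/47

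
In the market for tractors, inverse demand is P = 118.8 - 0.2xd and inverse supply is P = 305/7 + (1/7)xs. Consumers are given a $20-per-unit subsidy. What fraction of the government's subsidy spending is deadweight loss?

Pre-subsidy: 118.8 - 0.2x = 305/7 + (1/7)x gives x* = 2633/12 and P* = 899/12.
With the rebate, buyers effectively pay Pb = Ps − 20, where Ps is the price sellers receive.
On the curves, Pb = 118.8 - 0.2x and Ps = 305/7 + (1/7)x; the wedge Ps − Pb = 20 gives 305/7 + (1/7)x − (118.8 - 0.2x) = 20, so x' = 277.75.
Then Pb = 118.8 − 0.2·277.75 = 63.25 and Ps = 305/7 + (1/7)·277.75 = 83.25.
ΔCS = ½(2633/12 + 277.75)(899/12 − 63.25) = 104405/36; ΔPS = ½(2633/12 + 277.75)(83.25 − 899/12) = 74575/36.
Government spending = 20 × 277.75 = 5555.
DWL = ½ × 20 × (277.75 − 2633/12) = 1750/3; fraction = (1750/3) / 5555 = 350/3333.

DWL / government spending = 350/3333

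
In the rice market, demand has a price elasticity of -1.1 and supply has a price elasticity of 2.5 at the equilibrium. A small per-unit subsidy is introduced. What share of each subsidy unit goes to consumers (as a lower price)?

For a small subsidy around the equilibrium, the benefit split depends on the relative slopes, which at a point are proportional to the elasticities.
Buyer share = εs/(εs + |εd|) = 2.5/(2.5 + 1.1) = 25/36; seller share = |εd|/(εs + |εd|) = 11/36.

Consumer share = 25/36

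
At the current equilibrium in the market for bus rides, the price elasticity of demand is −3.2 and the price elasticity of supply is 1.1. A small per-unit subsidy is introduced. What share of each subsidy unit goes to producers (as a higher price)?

For a small subsidy around the equilibrium, the benefit split depends on the relative slopes, which at a point are proportional to the elasticities.
Buyer share = εs/(εs + |εd|) = 1.1/(1.1 + 3.2) = 11/43; seller share = |εd|/(εs + |εd|) = 32/43.
So producers capture 32/43 of the subsidy.

Producer share = 32/43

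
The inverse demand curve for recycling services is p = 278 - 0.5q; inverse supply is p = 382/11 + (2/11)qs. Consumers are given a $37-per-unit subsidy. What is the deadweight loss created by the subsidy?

Pre-subsidy: 278 - 0.5q = 382/11 + (2/11)q gives q* = 356.8 and p* = 99.6.
With the rebate, buyers effectively pay pb = ps − 37, where ps is the price sellers receive.
On the curves, pb = 278 - 0.5q and ps = 382/11 + (2/11)q; the wedge ps − pb = 37 gives 382/11 + (2/11)q − (278 - 0.5q) = 37, so q' = 6166/15.
Then pb = 278 − 0.5·(6166/15) = 1087/15 and ps = 382/11 + (2/11)·(6166/15) = 1642/15.
The subsidy expands output by 6166/15 − 356.8 = 814/15 past the efficient level; on those units the gap between marginal cost and willingness to pay runs from 0 up to 37.
DWL = ½ × 37 × 814/15 = 15059/15.

Deadweight loss = 15059/15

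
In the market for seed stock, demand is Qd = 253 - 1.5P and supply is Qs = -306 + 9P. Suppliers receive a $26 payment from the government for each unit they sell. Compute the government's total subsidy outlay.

Pre-subsidy: 253 - 1.5P = -306 + 9P gives P* = 1118/21, Q* = 1212/7.
With the subsidy, sellers receive Ps = Pb + 26 for each unit, where Pb is the price buyers pay.
Supply in terms of Pb becomes Qs = -306 + 9(Pb + 26) = -72 + 9Pb. Setting this equal to demand: 253 - 1.5Pb = -72 + 9Pb, so Pb = 650/21.
Sellers receive Ps = 650/21 + 26 = 1196/21; Q' = 253 − 1.5·(650/21) = 1446/7.
Government outlay = subsidy × quantity = 26 × 1446/7 = 37596/7.

Government cost = 37596/7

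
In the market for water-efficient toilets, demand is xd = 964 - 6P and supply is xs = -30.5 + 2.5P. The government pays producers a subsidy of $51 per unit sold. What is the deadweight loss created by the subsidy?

Pre-subsidy: 964 - 6P = -30.5 + 2.5P gives P* = 117, x* = 262.
With the subsidy, sellers receive Ps = Pb + 51 for each unit, where Pb is the price buyers pay.
Supply in terms of Pb becomes xs = -30.5 + 2.5(Pb + 51) = 97 + 2.5Pb. Setting this equal to demand: 964 - 6Pb = 97 + 2.5Pb, so Pb = 102.
Sellers receive Ps = 102 + 51 = 153; x' = 964 − 6·102 = 352.
The subsidy expands output by 352 − 262 = 90 past the efficient level; on those units the gap between marginal cost and willingness to pay runs from 0 up to 51.
DWL = ½ × 51 × 90 = 2295.

Deadweight loss = $2295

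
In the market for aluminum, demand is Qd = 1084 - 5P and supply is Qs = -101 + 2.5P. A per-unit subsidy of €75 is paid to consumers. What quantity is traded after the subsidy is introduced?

Pre-subsidy: 1084 - 5P = -101 + 2.5P gives P* = 158, Q* = 294.
With the rebate, buyers effectively pay Pb = Ps − 75, where Ps is the price sellers receive.
Demand in terms of Ps becomes Qd = 1084 − 5(Ps − 75) = 1459 - 5Ps. Setting this equal to supply: 1459 - 5Ps = -101 + 2.5Ps, so Ps = 208.
Buyers pay Pb = 208 − 75 = 133; Q' = -101 + 2.5·208 = 419.

Q' = 419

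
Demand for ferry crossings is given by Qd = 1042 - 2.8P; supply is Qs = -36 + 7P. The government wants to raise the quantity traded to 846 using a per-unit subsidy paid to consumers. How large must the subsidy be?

Required subsidy s = 56 per unit

At Q = 846, invert demand for the buyer price: Pb = (1042 − 846)/2.8 = 70; invert supply for the seller price: Ps = (846 − (-36))/7 = 126.
The subsidy must fill the gap: s = Ps − Pb = 126 − 70 = 56.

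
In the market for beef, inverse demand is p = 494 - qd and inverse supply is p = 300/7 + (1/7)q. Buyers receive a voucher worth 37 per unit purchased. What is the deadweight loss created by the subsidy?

Pre-subsidy: 494 - q = 300/7 + (1/7)q gives q* = 394.75 and p* = 99.25.
With the rebate, buyers effectively pay pb = ps − 37, where ps is the price sellers receive.
On the curves, pb = 494 - q and ps = 300/7 + (1/7)q; the wedge ps − pb = 37 gives 300/7 + (1/7)q − (494 - q) = 37, so q' = 427.125.
Then pb = 494 − 1·427.125 = 66.875 and ps = 300/7 + (1/7)·427.125 = 103.875.
The subsidy expands output by 427.125 − 394.75 = 32.375 past the efficient level; on those units the gap between marginal cost and willingness to pay runs from 0 up to 37.
DWL = ½ × 37 × 32.375 = 598.9375.

Deadweight loss = 598.9375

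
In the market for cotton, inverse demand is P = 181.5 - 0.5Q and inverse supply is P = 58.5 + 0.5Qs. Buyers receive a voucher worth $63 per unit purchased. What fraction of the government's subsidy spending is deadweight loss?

DWL / government spending = 21/124

Pre-subsidy: 181.5 - 0.5Q = 58.5 + 0.5Q gives Q* = 123 and P* = 120.
With the rebate, buyers effectively pay Pb = Ps − 63, where Ps is the price sellers receive.
On the curves, Pb = 181.5 - 0.5Q and Ps = 58.5 + 0.5Q; the wedge Ps − Pb = 63 gives 58.5 + 0.5Q − (181.5 - 0.5Q) = 63, so Q' = 186.
Then Pb = 181.5 − 0.5·186 = 88.5 and Ps = 58.5 + 0.5·186 = 151.5.
ΔCS = ½(123 + 186)(120 − 88.5) = 4866.75; ΔPS = ½(123 + 186)(151.5 − 120) = 4866.75.
Government spending = 63 × 186 = 11718.
DWL = ½ × 63 × (186 − 123) = 1984.5; fraction = 1984.5 / 11718 = 21/124.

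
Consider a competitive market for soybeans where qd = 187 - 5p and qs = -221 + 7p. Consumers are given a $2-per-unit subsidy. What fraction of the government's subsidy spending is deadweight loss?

Pre-subsidy: 187 - 5p = -221 + 7p gives p* = 34, q* = 17.
With the rebate, buyers effectively pay pb = ps − 2, where ps is the price sellers receive.
Demand in terms of ps becomes qd = 187 − 5(ps − 2) = 197 - 5ps. Setting this equal to supply: 197 - 5ps = -221 + 7ps, so ps = 209/6.
Buyers pay pb = 209/6 − 2 = 197/6; q' = -221 + 7·(209/6) = 137/6.
ΔCS = ½(17 + 137/6)(34 − 197/6) = 1673/72; ΔPS = ½(17 + 137/6)(209/6 − 34) = 1195/72.
Government spending = 2 × 137/6 = 137/3.
DWL = ½ × 2 × (137/6 − 17) = 35/6; fraction = (35/6) / (137/3) = 35/274.

DWL / government spending = 35/274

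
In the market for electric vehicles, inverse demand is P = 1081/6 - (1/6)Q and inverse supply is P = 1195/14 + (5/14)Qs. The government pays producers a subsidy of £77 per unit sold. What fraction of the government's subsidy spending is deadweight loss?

Pre-subsidy: 1081/6 - (1/6)Q = 1195/14 + (5/14)Q gives Q* = 181 and P* = 150.
With the subsidy, sellers receive Ps = Pb + 77 for each unit, where Pb is the price buyers pay.
On the curves, Pb = 1081/6 - (1/6)Q and Ps = 1195/14 + (5/14)Q; the wedge Ps − Pb = 77 gives 1195/14 + (5/14)Q − (1081/6 - (1/6)Q) = 77, so Q' = 328.
Then Pb = 1081/6 − (1/6)·328 = 125.5 and Ps = 1195/14 + (5/14)·328 = 202.5.
ΔCS = ½(181 + 328)(150 − 125.5) = 6235.25; ΔPS = ½(181 + 328)(202.5 − 150) = 13361.25.
Government spending = 77 × 328 = 25256.
DWL = ½ × 77 × (328 − 181) = 5659.5; fraction = 5659.5 / 25256 = 147/656.

DWL / government spending = 147/656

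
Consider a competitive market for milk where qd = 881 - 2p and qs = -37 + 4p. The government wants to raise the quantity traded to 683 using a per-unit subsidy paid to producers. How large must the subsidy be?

At q = 683, invert demand for the buyer price: pb = (881 − 683)/2 = 99; invert supply for the seller price: ps = (683 − (-37))/4 = 180.
The subsidy must fill the gap: s = ps − pb = 180 − 99 = 81.

Required subsidy s = 81 per unit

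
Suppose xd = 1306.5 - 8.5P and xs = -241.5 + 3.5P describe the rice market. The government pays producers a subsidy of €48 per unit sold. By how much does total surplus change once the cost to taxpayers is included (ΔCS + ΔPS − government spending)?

Pre-subsidy: 1306.5 - 8.5P = -241.5 + 3.5P gives P* = 129, x* = 210.
With the subsidy, sellers receive Ps = Pb + 48 for each unit, where Pb is the price buyers pay.
Supply in terms of Pb becomes xs = -241.5 + 3.5(Pb + 48) = -73.5 + 3.5Pb. Setting this equal to demand: 1306.5 - 8.5Pb = -73.5 + 3.5Pb, so Pb = 115.
Sellers receive Ps = 115 + 48 = 163; x' = 1306.5 − 8.5·115 = 329.
ΔCS = ½(210 + 329)(129 − 115) = 3773; ΔPS = ½(210 + 329)(163 − 129) = 9163.
Government spending = 48 × 329 = 15792.
Net change = 3773 + 9163 − 15792 = -2856. The loss equals the DWL triangle ½·48·119.

Net change in total surplus = -€2856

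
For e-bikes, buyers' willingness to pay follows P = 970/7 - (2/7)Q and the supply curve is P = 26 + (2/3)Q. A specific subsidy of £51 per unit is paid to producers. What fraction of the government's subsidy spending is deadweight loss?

Pre-subsidy: 970/7 - (2/7)Q = 26 + (2/3)Q gives Q* = 118.2 and P* = 104.8.
With the subsidy, sellers receive Ps = Pb + 51 for each unit, where Pb is the price buyers pay.
On the curves, Pb = 970/7 - (2/7)Q and Ps = 26 + (2/3)Q; the wedge Ps − Pb = 51 gives 26 + (2/3)Q − (970/7 - (2/7)Q) = 51, so Q' = 171.75.
Then Pb = 970/7 − (2/7)·171.75 = 89.5 and Ps = 26 + (2/3)·171.75 = 140.5.
ΔCS = ½(118.2 + 171.75)(104.8 − 89.5) = 2218.1175; ΔPS = ½(118.2 + 171.75)(140.5 − 104.8) = 5175.6075.
Government spending = 51 × 171.75 = 8759.25.
DWL = ½ × 51 × (171.75 − 118.2) = 1365.525; fraction = 1365.525 / 8759.25 = 357/2290.

DWL / government spending = 357/2290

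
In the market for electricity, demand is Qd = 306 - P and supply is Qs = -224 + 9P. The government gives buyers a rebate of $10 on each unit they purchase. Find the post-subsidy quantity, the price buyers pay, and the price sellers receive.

Pre-subsidy: 306 - P = -224 + 9P gives P* = 53, Q* = 253.
With the rebate, buyers effectively pay Pb = Ps − 10, where Ps is the price sellers receive.
Demand in terms of Ps becomes Qd = 306 − 1(Ps − 10) = 316 - Ps. Setting this equal to supply: 316 - Ps = -224 + 9Ps, so Ps = 54.
Buyers pay Pb = 54 − 10 = 44; Q' = -224 + 9·54 = 262.

Q' = 262; buyers pay $44; sellers receive $54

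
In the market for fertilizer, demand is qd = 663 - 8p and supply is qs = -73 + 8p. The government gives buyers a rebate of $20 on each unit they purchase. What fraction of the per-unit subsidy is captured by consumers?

Pre-subsidy: 663 - 8p = -73 + 8p gives p* = 46, q* = 295.
With the rebate, buyers effectively pay pb = ps − 20, where ps is the price sellers receive.
Demand in terms of ps becomes qd = 663 − 8(ps − 20) = 823 - 8ps. Setting this equal to supply: 823 - 8ps = -73 + 8ps, so ps = 56.
Buyers pay pb = 56 − 20 = 36; q' = -73 + 8·56 = 375.
Buyers' price falls by p* − pb = 46 − 36 = 10; sellers' price rises by ps − p* = 56 − 46 = 10.
So consumers capture 10/20 = 0.5 of each unit of subsidy.

Consumer share = 0.5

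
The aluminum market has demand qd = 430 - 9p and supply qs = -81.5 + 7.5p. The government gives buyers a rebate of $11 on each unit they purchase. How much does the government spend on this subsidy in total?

Government cost = $2156

Pre-subsidy: 430 - 9p = -81.5 + 7.5p gives p* = 31, q* = 151.
With the rebate, buyers effectively pay pb = ps − 11, where ps is the price sellers receive.
Demand in terms of ps becomes qd = 430 − 9(ps − 11) = 529 - 9ps. Setting this equal to supply: 529 - 9ps = -81.5 + 7.5ps, so ps = 37.
Buyers pay pb = 37 − 11 = 26; q' = -81.5 + 7.5·37 = 196.
Government outlay = subsidy × quantity = 11 × 196 = 2156.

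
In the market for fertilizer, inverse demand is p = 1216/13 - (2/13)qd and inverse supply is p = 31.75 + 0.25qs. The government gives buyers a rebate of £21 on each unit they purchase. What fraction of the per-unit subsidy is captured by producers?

Pre-subsidy: 1216/13 - (2/13)q = 31.75 + 0.25q gives q* = 153 and p* = 70.
With the rebate, buyers effectively pay pb = ps − 21, where ps is the price sellers receive.
On the curves, pb = 1216/13 - (2/13)q and ps = 31.75 + 0.25q; the wedge ps − pb = 21 gives 31.75 + 0.25q − (1216/13 - (2/13)q) = 21, so q' = 205.
Then pb = 1216/13 − (2/13)·205 = 62 and ps = 31.75 + 0.25·205 = 83.
Buyers' price falls by p* − pb = 70 − 62 = 8; sellers' price rises by ps − p* = 83 − 70 = 13.
So producers capture 13/21 = 13/21 of each unit of subsidy.

Producer share = 13/21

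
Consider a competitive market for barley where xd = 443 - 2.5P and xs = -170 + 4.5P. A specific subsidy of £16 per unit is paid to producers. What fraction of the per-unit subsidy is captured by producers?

Producer share = 5/14

Pre-subsidy: 443 - 2.5P = -170 + 4.5P gives P* = 613/7, x* = 3137/14.
With the subsidy, sellers receive Ps = Pb + 16 for each unit, where Pb is the price buyers pay.
Supply in terms of Pb becomes xs = -170 + 4.5(Pb + 16) = -98 + 4.5Pb. Setting this equal to demand: 443 - 2.5Pb = -98 + 4.5Pb, so Pb = 541/7.
Sellers receive Ps = 541/7 + 16 = 653/7; x' = 443 − 2.5·(541/7) = 3497/14.
Buyers' price falls by P* − Pb = 613/7 − 541/7 = 72/7; sellers' price rises by Ps − P* = 653/7 − 613/7 = 40/7.
So producers capture (40/7)/16 = 5/14 of each unit of subsidy.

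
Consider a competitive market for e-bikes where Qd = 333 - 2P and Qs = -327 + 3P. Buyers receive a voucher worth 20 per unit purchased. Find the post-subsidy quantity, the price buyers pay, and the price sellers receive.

Q' = 93; buyers pay 120; sellers receive 140

Pre-subsidy: 333 - 2P = -327 + 3P gives P* = 132, Q* = 69.
With the rebate, buyers effectively pay Pb = Ps − 20, where Ps is the price sellers receive.
Demand in terms of Ps becomes Qd = 333 − 2(Ps − 20) = 373 - 2Ps. Setting this equal to supply: 373 - 2Ps = -327 + 3Ps, so Ps = 140.
Buyers pay Pb = 140 − 20 = 120; Q' = -327 + 3·140 = 93.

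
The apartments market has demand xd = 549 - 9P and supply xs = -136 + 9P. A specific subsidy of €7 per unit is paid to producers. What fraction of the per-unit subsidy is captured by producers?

Producer share = 0.5

Pre-subsidy: 549 - 9P = -136 + 9P gives P* = 685/18, x* = 206.5.
With the subsidy, sellers receive Ps = Pb + 7 for each unit, where Pb is the price buyers pay.
Supply in terms of Pb becomes xs = -136 + 9(Pb + 7) = -73 + 9Pb. Setting this equal to demand: 549 - 9Pb = -73 + 9Pb, so Pb = 311/9.
Sellers receive Ps = 311/9 + 7 = 374/9; x' = 549 − 9·(311/9) = 238.
Buyers' price falls by P* − Pb = 685/18 − 311/9 = 3.5; sellers' price rises by Ps − P* = 374/9 − 685/18 = 3.5.
So producers capture 3.5/7 = 0.5 of each unit of subsidy.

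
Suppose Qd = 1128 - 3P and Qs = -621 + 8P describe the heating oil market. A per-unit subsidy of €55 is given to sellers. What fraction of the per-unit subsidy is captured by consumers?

Pre-subsidy: 1128 - 3P = -621 + 8P gives P* = 159, Q* = 651.
With the subsidy, sellers receive Ps = Pb + 55 for each unit, where Pb is the price buyers pay.
Supply in terms of Pb becomes Qs = -621 + 8(Pb + 55) = -181 + 8Pb. Setting this equal to demand: 1128 - 3Pb = -181 + 8Pb, so Pb = 119.
Sellers receive Ps = 119 + 55 = 174; Q' = 1128 − 3·119 = 771.
Buyers' price falls by P* − Pb = 159 − 119 = 40; sellers' price rises by Ps − P* = 174 − 159 = 15.
So consumers capture 40/55 = 8/11 of each unit of subsidy.

Consumer share = 8/11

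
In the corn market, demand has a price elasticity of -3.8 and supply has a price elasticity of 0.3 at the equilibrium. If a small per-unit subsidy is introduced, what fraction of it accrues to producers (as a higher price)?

Producer share = 38/41

For a small subsidy around the equilibrium, the benefit split depends on the relative slopes, which at a point are proportional to the elasticities.
Buyer share = εs/(εs + |εd|) = 0.3/(0.3 + 3.8) = 3/41; seller share = |εd|/(εs + |εd|) = 38/41.
So producers capture 38/41 of the subsidy.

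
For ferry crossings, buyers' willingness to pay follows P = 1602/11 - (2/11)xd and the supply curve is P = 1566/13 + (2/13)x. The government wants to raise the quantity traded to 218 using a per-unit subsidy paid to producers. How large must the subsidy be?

At x = 218, from the demand curve buyers pay Pb = 1602/11 − (2/11)·218 = 106; from the supply curve sellers need Ps = 1566/13 + (2/13)·218 = 154.
The subsidy must fill the gap: s = Ps − Pb = 154 − 106 = 48.

Required subsidy s = 48 per unit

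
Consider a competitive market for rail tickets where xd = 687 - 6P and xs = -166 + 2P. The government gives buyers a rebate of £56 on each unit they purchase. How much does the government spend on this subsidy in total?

Pre-subsidy: 687 - 6P = -166 + 2P gives P* = 106.625, x* = 47.25.
With the rebate, buyers effectively pay Pb = Ps − 56, where Ps is the price sellers receive.
Demand in terms of Ps becomes xd = 687 − 6(Ps − 56) = 1023 - 6Ps. Setting this equal to supply: 1023 - 6Ps = -166 + 2Ps, so Ps = 148.625.
Buyers pay Pb = 148.625 − 56 = 92.625; x' = -166 + 2·148.625 = 131.25.
Government outlay = subsidy × quantity = 56 × 131.25 = 7350.

Government cost = £7350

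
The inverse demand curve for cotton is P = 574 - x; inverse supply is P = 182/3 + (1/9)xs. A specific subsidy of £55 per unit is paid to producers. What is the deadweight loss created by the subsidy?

Pre-subsidy: 574 - x = 182/3 + (1/9)x gives x* = 462 and P* = 112.
With the subsidy, sellers receive Ps = Pb + 55 for each unit, where Pb is the price buyers pay.
On the curves, Pb = 574 - x and Ps = 182/3 + (1/9)x; the wedge Ps − Pb = 55 gives 182/3 + (1/9)x − (574 - x) = 55, so x' = 511.5.
Then Pb = 574 − 1·511.5 = 62.5 and Ps = 182/3 + (1/9)·511.5 = 117.5.
The subsidy expands output by 511.5 − 462 = 49.5 past the efficient level; on those units the gap between marginal cost and willingness to pay runs from 0 up to 55.
DWL = ½ × 55 × 49.5 = 1361.25.

Deadweight loss = £1361.25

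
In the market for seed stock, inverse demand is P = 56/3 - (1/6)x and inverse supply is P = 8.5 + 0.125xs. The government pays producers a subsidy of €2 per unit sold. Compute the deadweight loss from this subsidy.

Pre-subsidy: 56/3 - (1/6)x = 8.5 + 0.125x gives x* = 244/7 and P* = 90/7.
With the subsidy, sellers receive Ps = Pb + 2 for each unit, where Pb is the price buyers pay.
On the curves, Pb = 56/3 - (1/6)x and Ps = 8.5 + 0.125x; the wedge Ps − Pb = 2 gives 8.5 + 0.125x − (56/3 - (1/6)x) = 2, so x' = 292/7.
Then Pb = 56/3 − (1/6)·(292/7) = 82/7 and Ps = 8.5 + 0.125·(292/7) = 96/7.
The subsidy expands output by 292/7 − 244/7 = 48/7 past the efficient level; on those units the gap between marginal cost and willingness to pay runs from 0 up to 2.
DWL = ½ × 2 × 48/7 = 48/7.

Deadweight loss = 48/7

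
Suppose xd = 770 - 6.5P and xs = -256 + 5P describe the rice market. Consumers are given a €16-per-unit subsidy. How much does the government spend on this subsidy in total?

Government cost = 86592/23

Pre-subsidy: 770 - 6.5P = -256 + 5P gives P* = 2052/23, x* = 4372/23.
With the rebate, buyers effectively pay Pb = Ps − 16, where Ps is the price sellers receive.
Demand in terms of Ps becomes xd = 770 − 6.5(Ps − 16) = 874 - 6.5Ps. Setting this equal to supply: 874 - 6.5Ps = -256 + 5Ps, so Ps = 2260/23.
Buyers pay Pb = 2260/23 − 16 = 1892/23; x' = -256 + 5·(2260/23) = 5412/23.
Government outlay = subsidy × quantity = 16 × 5412/23 = 86592/23.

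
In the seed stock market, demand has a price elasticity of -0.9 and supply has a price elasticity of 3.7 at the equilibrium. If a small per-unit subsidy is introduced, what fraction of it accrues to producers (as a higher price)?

Producer share = 9/46

For a small subsidy around the equilibrium, the benefit split depends on the relative slopes, which at a point are proportional to the elasticities.
Buyer share = εs/(εs + |εd|) = 3.7/(3.7 + 0.9) = 37/46; seller share = |εd|/(εs + |εd|) = 9/46.
So producers capture 9/46 of the subsidy.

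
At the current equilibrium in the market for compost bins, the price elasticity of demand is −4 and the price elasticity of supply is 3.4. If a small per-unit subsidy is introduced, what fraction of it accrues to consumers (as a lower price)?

For a small subsidy around the equilibrium, the benefit split depends on the relative slopes, which at a point are proportional to the elasticities.
Buyer share = εs/(εs + |εd|) = 3.4/(3.4 + 4) = 17/37; seller share = |εd|/(εs + |εd|) = 20/37.

Consumer share = 17/37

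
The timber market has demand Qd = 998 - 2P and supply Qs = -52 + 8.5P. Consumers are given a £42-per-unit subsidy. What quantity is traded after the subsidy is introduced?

Q' = 866

Pre-subsidy: 998 - 2P = -52 + 8.5P gives P* = 100, Q* = 798.
With the rebate, buyers effectively pay Pb = Ps − 42, where Ps is the price sellers receive.
Demand in terms of Ps becomes Qd = 998 − 2(Ps − 42) = 1082 - 2Ps. Setting this equal to supply: 1082 - 2Ps = -52 + 8.5Ps, so Ps = 108.
Buyers pay Pb = 108 − 42 = 66; Q' = -52 + 8.5·108 = 866.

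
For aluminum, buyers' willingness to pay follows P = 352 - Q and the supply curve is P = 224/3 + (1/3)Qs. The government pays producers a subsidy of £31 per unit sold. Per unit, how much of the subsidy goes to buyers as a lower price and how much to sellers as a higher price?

Pre-subsidy: 352 - Q = 224/3 + (1/3)Q gives Q* = 208 and P* = 144.
With the subsidy, sellers receive Ps = Pb + 31 for each unit, where Pb is the price buyers pay.
On the curves, Pb = 352 - Q and Ps = 224/3 + (1/3)Q; the wedge Ps − Pb = 31 gives 224/3 + (1/3)Q − (352 - Q) = 31, so Q' = 231.25.
Then Pb = 352 − 1·231.25 = 120.75 and Ps = 224/3 + (1/3)·231.25 = 151.75.
Buyers' price falls by P* − Pb = 144 − 120.75 = 23.25; sellers' price rises by Ps − P* = 151.75 − 144 = 7.75.

Buyers gain £23.25 per unit; sellers gain £7.75 per unit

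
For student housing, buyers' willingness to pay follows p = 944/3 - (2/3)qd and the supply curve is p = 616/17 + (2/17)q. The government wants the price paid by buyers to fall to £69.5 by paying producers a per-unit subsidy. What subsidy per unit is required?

At a buyer price of 69.5, quantity demanded is 472 − 1.5·69.5 = 367.75.
Sellers supply 367.75 only when they receive ps = 616/17 + (2/17)·367.75 = 79.5.
s = ps − pb = 79.5 − 69.5 = 10.

Required subsidy s = £10 per unit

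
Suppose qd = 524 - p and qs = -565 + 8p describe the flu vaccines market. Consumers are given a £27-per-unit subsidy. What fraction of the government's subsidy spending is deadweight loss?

DWL / government spending = 12/427

Pre-subsidy: 524 - p = -565 + 8p gives p* = 121, q* = 403.
With the rebate, buyers effectively pay pb = ps − 27, where ps is the price sellers receive.
Demand in terms of ps becomes qd = 524 − 1(ps − 27) = 551 - ps. Setting this equal to supply: 551 - ps = -565 + 8ps, so ps = 124.
Buyers pay pb = 124 − 27 = 97; q' = -565 + 8·124 = 427.
ΔCS = ½(403 + 427)(121 − 97) = 9960; ΔPS = ½(403 + 427)(124 − 121) = 1245.
Government spending = 27 × 427 = 11529.
DWL = ½ × 27 × (427 − 403) = 324; fraction = 324 / 11529 = 12/427.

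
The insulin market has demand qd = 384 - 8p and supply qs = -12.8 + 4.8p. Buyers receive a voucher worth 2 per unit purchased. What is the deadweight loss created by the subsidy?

Pre-subsidy: 384 - 8p = -12.8 + 4.8p gives p* = 31, q* = 136.
With the rebate, buyers effectively pay pb = ps − 2, where ps is the price sellers receive.
Demand in terms of ps becomes qd = 384 − 8(ps − 2) = 400 - 8ps. Setting this equal to supply: 400 - 8ps = -12.8 + 4.8ps, so ps = 32.25.
Buyers pay pb = 32.25 − 2 = 30.25; q' = -12.8 + 4.8·32.25 = 142.
The subsidy expands output by 142 − 136 = 6 past the efficient level; on those units the gap between marginal cost and willingness to pay runs from 0 up to 2.
DWL = ½ × 2 × 6 = 6.

Deadweight loss = 6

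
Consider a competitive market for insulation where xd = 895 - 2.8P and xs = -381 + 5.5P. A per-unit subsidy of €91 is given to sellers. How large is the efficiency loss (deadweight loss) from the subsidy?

Pre-subsidy: 895 - 2.8P = -381 + 5.5P gives P* = 12760/83, x* = 38557/83.
With the subsidy, sellers receive Ps = Pb + 91 for each unit, where Pb is the price buyers pay.
Supply in terms of Pb becomes xs = -381 + 5.5(Pb + 91) = 119.5 + 5.5Pb. Setting this equal to demand: 895 - 2.8Pb = 119.5 + 5.5Pb, so Pb = 7755/83.
Sellers receive Ps = 7755/83 + 91 = 15308/83; x' = 895 − 2.8·(7755/83) = 52571/83.
The subsidy expands output by 52571/83 − 38557/83 = 14014/83 past the efficient level; on those units the gap between marginal cost and willingness to pay runs from 0 up to 91.
DWL = ½ × 91 × 14014/83 = 637637/83.

Deadweight loss = 637637/83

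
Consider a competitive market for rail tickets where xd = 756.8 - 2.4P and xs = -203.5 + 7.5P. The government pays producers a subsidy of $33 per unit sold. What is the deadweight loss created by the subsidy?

Deadweight loss = $990

Pre-subsidy: 756.8 - 2.4P = -203.5 + 7.5P gives P* = 97, x* = 524.
With the subsidy, sellers receive Ps = Pb + 33 for each unit, where Pb is the price buyers pay.
Supply in terms of Pb becomes xs = -203.5 + 7.5(Pb + 33) = 44 + 7.5Pb. Setting this equal to demand: 756.8 - 2.4Pb = 44 + 7.5Pb, so Pb = 72.
Sellers receive Ps = 72 + 33 = 105; x' = 756.8 − 2.4·72 = 584.
The subsidy expands output by 584 − 524 = 60 past the efficient level; on those units the gap between marginal cost and willingness to pay runs from 0 up to 33.
DWL = ½ × 33 × 60 = 990.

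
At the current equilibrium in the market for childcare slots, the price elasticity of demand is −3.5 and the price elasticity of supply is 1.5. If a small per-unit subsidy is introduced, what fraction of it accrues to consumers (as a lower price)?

Consumer share = 0.3

For a small subsidy around the equilibrium, the benefit split depends on the relative slopes, which at a point are proportional to the elasticities.
Buyer share = εs/(εs + |εd|) = 1.5/(1.5 + 3.5) = 0.3; seller share = |εd|/(εs + |εd|) = 0.7.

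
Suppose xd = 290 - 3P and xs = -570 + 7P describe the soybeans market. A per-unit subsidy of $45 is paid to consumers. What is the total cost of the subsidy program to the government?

Government cost = $5692.5

Pre-subsidy: 290 - 3P = -570 + 7P gives P* = 86, x* = 32.
With the rebate, buyers effectively pay Pb = Ps − 45, where Ps is the price sellers receive.
Demand in terms of Ps becomes xd = 290 − 3(Ps − 45) = 425 - 3Ps. Setting this equal to supply: 425 - 3Ps = -570 + 7Ps, so Ps = 99.5.
Buyers pay Pb = 99.5 − 45 = 54.5; x' = -570 + 7·99.5 = 126.5.
Government outlay = subsidy × quantity = 45 × 126.5 = 5692.5.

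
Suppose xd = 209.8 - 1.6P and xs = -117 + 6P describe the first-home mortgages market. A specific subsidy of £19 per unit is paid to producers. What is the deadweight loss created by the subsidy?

Deadweight loss = £228

Pre-subsidy: 209.8 - 1.6P = -117 + 6P gives P* = 43, x* = 141.
With the subsidy, sellers receive Ps = Pb + 19 for each unit, where Pb is the price buyers pay.
Supply in terms of Pb becomes xs = -117 + 6(Pb + 19) = -3 + 6Pb. Setting this equal to demand: 209.8 - 1.6Pb = -3 + 6Pb, so Pb = 28.
Sellers receive Ps = 28 + 19 = 47; x' = 209.8 − 1.6·28 = 165.
The subsidy expands output by 165 − 141 = 24 past the efficient level; on those units the gap between marginal cost and willingness to pay runs from 0 up to 19.
DWL = ½ × 19 × 24 = 228.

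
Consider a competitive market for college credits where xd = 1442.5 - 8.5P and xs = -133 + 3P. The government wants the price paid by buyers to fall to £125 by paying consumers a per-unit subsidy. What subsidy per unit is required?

Required subsidy s = £46 per unit

At a buyer price of 125, quantity demanded is 1442.5 − 8.5·125 = 380.
Sellers supply 380 only when they receive Ps with -133 + 3·Ps = 380, i.e. Ps = 171.
s = Ps − Pb = 171 − 125 = 46.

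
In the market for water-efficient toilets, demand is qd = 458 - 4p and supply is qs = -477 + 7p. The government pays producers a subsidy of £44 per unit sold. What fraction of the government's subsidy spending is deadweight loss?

Pre-subsidy: 458 - 4p = -477 + 7p gives p* = 85, q* = 118.
With the subsidy, sellers receive ps = pb + 44 for each unit, where pb is the price buyers pay.
Supply in terms of pb becomes qs = -477 + 7(pb + 44) = -169 + 7pb. Setting this equal to demand: 458 - 4pb = -169 + 7pb, so pb = 57.
Sellers receive ps = 57 + 44 = 101; q' = 458 − 4·57 = 230.
ΔCS = ½(118 + 230)(85 − 57) = 4872; ΔPS = ½(118 + 230)(101 − 85) = 2784.
Government spending = 44 × 230 = 10120.
DWL = ½ × 44 × (230 − 118) = 2464; fraction = 2464 / 10120 = 28/115.

DWL / government spending = 28/115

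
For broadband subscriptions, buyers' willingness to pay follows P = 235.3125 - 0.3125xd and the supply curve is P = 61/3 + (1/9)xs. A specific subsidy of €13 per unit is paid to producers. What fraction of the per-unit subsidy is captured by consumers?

Pre-subsidy: 235.3125 - 0.3125x = 61/3 + (1/9)x gives x* = 30957/61 and P* = 4680/61.
With the subsidy, sellers receive Ps = Pb + 13 for each unit, where Pb is the price buyers pay.
On the curves, Pb = 235.3125 - 0.3125x and Ps = 61/3 + (1/9)x; the wedge Ps − Pb = 13 gives 61/3 + (1/9)x − (235.3125 - 0.3125x) = 13, so x' = 32829/61.
Then Pb = 235.3125 − 0.3125·(32829/61) = 4095/61 and Ps = 61/3 + (1/9)·(32829/61) = 4888/61.
Buyers' price falls by P* − Pb = 4680/61 − 4095/61 = 585/61; sellers' price rises by Ps − P* = 4888/61 − 4680/61 = 208/61.
So consumers capture (585/61)/13 = 45/61 of each unit of subsidy.

Consumer share = 45/61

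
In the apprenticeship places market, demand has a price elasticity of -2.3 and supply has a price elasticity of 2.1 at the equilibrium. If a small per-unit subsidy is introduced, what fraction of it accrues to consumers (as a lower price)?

Consumer share = 21/44

For a small subsidy around the equilibrium, the benefit split depends on the relative slopes, which at a point are proportional to the elasticities.
Buyer share = εs/(εs + |εd|) = 2.1/(2.1 + 2.3) = 21/44; seller share = |εd|/(εs + |εd|) = 23/44.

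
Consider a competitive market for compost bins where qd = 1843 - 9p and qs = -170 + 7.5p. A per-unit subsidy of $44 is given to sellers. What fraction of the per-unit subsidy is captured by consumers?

Pre-subsidy: 1843 - 9p = -170 + 7.5p gives p* = 122, q* = 745.
With the subsidy, sellers receive ps = pb + 44 for each unit, where pb is the price buyers pay.
Supply in terms of pb becomes qs = -170 + 7.5(pb + 44) = 160 + 7.5pb. Setting this equal to demand: 1843 - 9pb = 160 + 7.5pb, so pb = 102.
Sellers receive ps = 102 + 44 = 146; q' = 1843 − 9·102 = 925.
Buyers' price falls by p* − pb = 122 − 102 = 20; sellers' price rises by ps − p* = 146 − 122 = 24.
So consumers capture 20/44 = 5/11 of each unit of subsidy.

Consumer share = 5/11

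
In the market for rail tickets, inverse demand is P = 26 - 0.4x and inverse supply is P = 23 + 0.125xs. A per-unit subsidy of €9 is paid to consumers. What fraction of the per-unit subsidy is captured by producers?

Pre-subsidy: 26 - 0.4x = 23 + 0.125x gives x* = 40/7 and P* = 166/7.
With the rebate, buyers effectively pay Pb = Ps − 9, where Ps is the price sellers receive.
On the curves, Pb = 26 - 0.4x and Ps = 23 + 0.125x; the wedge Ps − Pb = 9 gives 23 + 0.125x − (26 - 0.4x) = 9, so x' = 160/7.
Then Pb = 26 − 0.4·(160/7) = 118/7 and Ps = 23 + 0.125·(160/7) = 181/7.
Buyers' price falls by P* − Pb = 166/7 − 118/7 = 48/7; sellers' price rises by Ps − P* = 181/7 − 166/7 = 15/7.
So producers capture (15/7)/9 = 5/21 of each unit of subsidy.

Producer share = 5/21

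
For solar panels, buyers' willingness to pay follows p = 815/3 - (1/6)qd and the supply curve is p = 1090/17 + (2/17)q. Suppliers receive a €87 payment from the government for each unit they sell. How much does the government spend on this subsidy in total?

Government cost = €90132

Pre-subsidy: 815/3 - (1/6)q = 1090/17 + (2/17)q gives q* = 730 and p* = 150.
With the subsidy, sellers receive ps = pb + 87 for each unit, where pb is the price buyers pay.
On the curves, pb = 815/3 - (1/6)q and ps = 1090/17 + (2/17)q; the wedge ps − pb = 87 gives 1090/17 + (2/17)q − (815/3 - (1/6)q) = 87, so q' = 1036.
Then pb = 815/3 − (1/6)·1036 = 99 and ps = 1090/17 + (2/17)·1036 = 186.
Government outlay = subsidy × quantity = 87 × 1036 = 90132.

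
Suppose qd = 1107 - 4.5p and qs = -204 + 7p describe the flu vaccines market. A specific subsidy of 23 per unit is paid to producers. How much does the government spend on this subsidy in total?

Government cost = 15111

Pre-subsidy: 1107 - 4.5p = -204 + 7p gives p* = 114, q* = 594.
With the subsidy, sellers receive ps = pb + 23 for each unit, where pb is the price buyers pay.
Supply in terms of pb becomes qs = -204 + 7(pb + 23) = -43 + 7pb. Setting this equal to demand: 1107 - 4.5pb = -43 + 7pb, so pb = 100.
Sellers receive ps = 100 + 23 = 123; q' = 1107 − 4.5·100 = 657.
Government outlay = subsidy × quantity = 23 × 657 = 15111.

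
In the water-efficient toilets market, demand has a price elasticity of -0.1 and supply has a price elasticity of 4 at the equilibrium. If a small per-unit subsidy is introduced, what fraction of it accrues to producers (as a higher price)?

For a small subsidy around the equilibrium, the benefit split depends on the relative slopes, which at a point are proportional to the elasticities.
Buyer share = εs/(εs + |εd|) = 4/(4 + 0.1) = 40/41; seller share = |εd|/(εs + |εd|) = 1/41.
So producers capture 1/41 of the subsidy.

Producer share = 1/41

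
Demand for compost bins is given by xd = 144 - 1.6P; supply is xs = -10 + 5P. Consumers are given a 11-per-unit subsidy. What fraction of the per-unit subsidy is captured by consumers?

Pre-subsidy: 144 - 1.6P = -10 + 5P gives P* = 70/3, x* = 320/3.
With the rebate, buyers effectively pay Pb = Ps − 11, where Ps is the price sellers receive.
Demand in terms of Ps becomes xd = 144 − 1.6(Ps − 11) = 161.6 - 1.6Ps. Setting this equal to supply: 161.6 - 1.6Ps = -10 + 5Ps, so Ps = 26.
Buyers pay Pb = 26 − 11 = 15; x' = -10 + 5·26 = 120.
Buyers' price falls by P* − Pb = 70/3 − 15 = 25/3; sellers' price rises by Ps − P* = 26 − 70/3 = 8/3.
So consumers capture (25/3)/11 = 25/33 of each unit of subsidy.

Consumer share = 25/33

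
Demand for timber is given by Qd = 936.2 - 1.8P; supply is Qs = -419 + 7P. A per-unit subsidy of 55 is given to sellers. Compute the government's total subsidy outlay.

Pre-subsidy: 936.2 - 1.8P = -419 + 7P gives P* = 154, Q* = 659.
With the subsidy, sellers receive Ps = Pb + 55 for each unit, where Pb is the price buyers pay.
Supply in terms of Pb becomes Qs = -419 + 7(Pb + 55) = -34 + 7Pb. Setting this equal to demand: 936.2 - 1.8Pb = -34 + 7Pb, so Pb = 110.25.
Sellers receive Ps = 110.25 + 55 = 165.25; Q' = 936.2 − 1.8·110.25 = 737.75.
Government outlay = subsidy × quantity = 55 × 737.75 = 40576.25.

Government cost = 40576.25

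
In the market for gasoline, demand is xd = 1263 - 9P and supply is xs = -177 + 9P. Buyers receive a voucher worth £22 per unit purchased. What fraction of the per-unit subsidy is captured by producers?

Pre-subsidy: 1263 - 9P = -177 + 9P gives P* = 80, x* = 543.
With the rebate, buyers effectively pay Pb = Ps − 22, where Ps is the price sellers receive.
Demand in terms of Ps becomes xd = 1263 − 9(Ps − 22) = 1461 - 9Ps. Setting this equal to supply: 1461 - 9Ps = -177 + 9Ps, so Ps = 91.
Buyers pay Pb = 91 − 22 = 69; x' = -177 + 9·91 = 642.
Buyers' price falls by P* − Pb = 80 − 69 = 11; sellers' price rises by Ps − P* = 91 − 80 = 11.
So producers capture 11/22 = 0.5 of each unit of subsidy.

Producer share = 0.5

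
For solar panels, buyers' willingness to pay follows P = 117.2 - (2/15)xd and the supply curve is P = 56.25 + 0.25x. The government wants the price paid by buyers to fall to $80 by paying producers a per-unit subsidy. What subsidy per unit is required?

At a buyer price of 80, quantity demanded is 879 − 7.5·80 = 279.
Sellers supply 279 only when they receive Ps = 56.25 + 0.25·279 = 126.
s = Ps − Pb = 126 − 80 = 46.

Required subsidy s = $46 per unit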